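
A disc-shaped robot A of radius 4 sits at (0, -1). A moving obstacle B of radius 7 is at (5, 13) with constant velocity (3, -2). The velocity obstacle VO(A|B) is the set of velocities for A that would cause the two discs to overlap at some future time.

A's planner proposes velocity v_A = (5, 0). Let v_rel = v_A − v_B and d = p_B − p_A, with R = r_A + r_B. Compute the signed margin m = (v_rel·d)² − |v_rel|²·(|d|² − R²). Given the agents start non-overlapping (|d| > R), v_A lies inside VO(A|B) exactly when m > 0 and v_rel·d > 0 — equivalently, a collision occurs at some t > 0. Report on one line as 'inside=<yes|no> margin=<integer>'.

d = (5, 14),  |d|² = 221;  R = 4+7 = 11,  c = 221−11² = 100
v_rel = (2, 2),  |v_rel|² = 8;  v_rel·d = (2)·(5) + (2)·(14) = 38
8·t² − 76·t + 100 = 0  ⇒  m = 38² − 8·100 = 644
m = 644 > 0,  v_rel·d = 38 > 0  ⇒  inside

inside=yes margin=644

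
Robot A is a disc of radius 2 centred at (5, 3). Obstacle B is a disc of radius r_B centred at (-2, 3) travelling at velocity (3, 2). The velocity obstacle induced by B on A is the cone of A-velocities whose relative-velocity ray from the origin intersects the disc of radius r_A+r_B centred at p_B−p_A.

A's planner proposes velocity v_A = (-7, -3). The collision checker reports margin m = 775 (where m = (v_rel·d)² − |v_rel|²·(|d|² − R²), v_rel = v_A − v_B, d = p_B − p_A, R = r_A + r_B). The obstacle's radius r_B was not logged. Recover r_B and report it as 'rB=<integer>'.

m = 775
d = (-7, 0);  v_rel = (-10, -5),  |v_rel|² = 125
v_rel×d = (-10)·(0) − (-5)·(-7) = -35
since m = R²·125 − (-35)²:  R² = (1225 + 775) / 125 = 16
R = √16 = 4  ⇒  r_B = 4 − 2 = 2

rB=2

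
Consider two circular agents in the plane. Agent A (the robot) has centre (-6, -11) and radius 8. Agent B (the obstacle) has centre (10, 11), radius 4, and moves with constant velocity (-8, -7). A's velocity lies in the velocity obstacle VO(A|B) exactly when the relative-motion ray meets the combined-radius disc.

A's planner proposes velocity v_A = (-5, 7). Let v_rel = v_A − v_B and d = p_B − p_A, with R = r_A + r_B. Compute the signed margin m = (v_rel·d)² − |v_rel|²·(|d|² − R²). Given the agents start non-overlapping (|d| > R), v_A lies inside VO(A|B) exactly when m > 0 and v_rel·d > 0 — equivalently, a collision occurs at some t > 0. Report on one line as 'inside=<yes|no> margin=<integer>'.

d = (16, 22),  |d|² = 740;  R = 8+4 = 12,  c = 740−12² = 596
v_rel = (3, 14),  |v_rel|² = 205;  v_rel·d = (3)·(16) + (14)·(22) = 356
205·t² − 712·t + 596 = 0  ⇒  m = 356² − 205·596 = 4556
m = 4556 > 0,  v_rel·d = 356 > 0  ⇒  inside

inside=yes margin=4556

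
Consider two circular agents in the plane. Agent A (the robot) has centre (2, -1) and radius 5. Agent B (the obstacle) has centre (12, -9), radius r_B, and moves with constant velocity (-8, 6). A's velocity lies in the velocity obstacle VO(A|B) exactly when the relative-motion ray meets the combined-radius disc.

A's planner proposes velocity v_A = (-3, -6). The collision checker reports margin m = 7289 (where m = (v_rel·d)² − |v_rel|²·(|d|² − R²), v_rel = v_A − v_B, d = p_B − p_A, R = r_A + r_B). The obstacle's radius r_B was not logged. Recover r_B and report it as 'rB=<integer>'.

m = 7289
d = (10, -8);  v_rel = (5, -12),  |v_rel|² = 169
v_rel×d = (5)·(-8) − (-12)·(10) = 80
since m = R²·169 − 80²:  R² = (6400 + 7289) / 169 = 81
R = √81 = 9  ⇒  r_B = 9 − 5 = 4

rB=4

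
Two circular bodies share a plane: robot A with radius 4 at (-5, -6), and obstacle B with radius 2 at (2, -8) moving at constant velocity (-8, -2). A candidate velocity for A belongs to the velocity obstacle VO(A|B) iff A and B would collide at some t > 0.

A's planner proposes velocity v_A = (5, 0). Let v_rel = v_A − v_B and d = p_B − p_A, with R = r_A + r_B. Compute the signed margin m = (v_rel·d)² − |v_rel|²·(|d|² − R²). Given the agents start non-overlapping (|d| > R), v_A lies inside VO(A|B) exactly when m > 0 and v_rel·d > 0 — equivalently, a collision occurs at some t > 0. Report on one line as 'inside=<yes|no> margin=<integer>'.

d = (7, -2),  |d|² = 53;  R = 4+2 = 6,  c = 53−6² = 17
v_rel = (13, 2),  |v_rel|² = 173;  v_rel·d = (13)·(7) + (2)·(-2) = 87
173·t² − 174·t + 17 = 0  ⇒  m = 87² − 173·17 = 4628
m = 4628 > 0,  v_rel·d = 87 > 0  ⇒  inside

inside=yes margin=4628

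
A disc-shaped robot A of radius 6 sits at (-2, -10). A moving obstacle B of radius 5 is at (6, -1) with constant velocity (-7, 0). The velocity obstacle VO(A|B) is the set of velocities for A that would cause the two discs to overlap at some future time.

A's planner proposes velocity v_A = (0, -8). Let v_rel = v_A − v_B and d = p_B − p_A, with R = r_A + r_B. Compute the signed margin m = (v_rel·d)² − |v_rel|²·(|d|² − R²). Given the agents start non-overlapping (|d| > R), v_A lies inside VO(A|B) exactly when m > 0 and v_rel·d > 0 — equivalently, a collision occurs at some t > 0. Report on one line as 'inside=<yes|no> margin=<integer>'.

d = (8, 9),  |d|² = 145;  R = 6+5 = 11,  c = 145−11² = 24
v_rel = (7, -8),  |v_rel|² = 113;  v_rel·d = (7)·(8) + (-8)·(9) = -16
113·t² + 32·t + 24 = 0  ⇒  m = (-16)² − 113·24 = -2456
m = -2456 < 0,  v_rel·d = -16 < 0  ⇒  outside

inside=no margin=-2456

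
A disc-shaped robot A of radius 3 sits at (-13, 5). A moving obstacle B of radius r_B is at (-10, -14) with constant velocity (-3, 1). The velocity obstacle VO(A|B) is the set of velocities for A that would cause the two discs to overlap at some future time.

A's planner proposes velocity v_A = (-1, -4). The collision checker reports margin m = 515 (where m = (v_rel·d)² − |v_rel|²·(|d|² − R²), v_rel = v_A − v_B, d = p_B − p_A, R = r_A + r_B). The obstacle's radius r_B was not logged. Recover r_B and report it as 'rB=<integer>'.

m = 515
d = (3, -19);  v_rel = (2, -5),  |v_rel|² = 29
v_rel×d = (2)·(-19) − (-5)·(3) = -23
since m = R²·29 − (-23)²:  R² = (529 + 515) / 29 = 36
R = √36 = 6  ⇒  r_B = 6 − 3 = 3

rB=3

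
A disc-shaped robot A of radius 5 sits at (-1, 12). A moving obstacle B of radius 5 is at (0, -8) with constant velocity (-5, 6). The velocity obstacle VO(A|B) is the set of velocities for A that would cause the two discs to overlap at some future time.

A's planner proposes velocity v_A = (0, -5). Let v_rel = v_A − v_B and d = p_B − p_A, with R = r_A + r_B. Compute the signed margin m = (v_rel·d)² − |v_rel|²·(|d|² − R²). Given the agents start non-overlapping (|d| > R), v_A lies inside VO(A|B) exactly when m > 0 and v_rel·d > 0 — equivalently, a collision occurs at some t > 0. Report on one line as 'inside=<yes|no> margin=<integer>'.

d = (1, -20),  |d|² = 401;  R = 5+5 = 10,  c = 401−10² = 301
v_rel = (5, -11),  |v_rel|² = 146;  v_rel·d = (5)·(1) + (-11)·(-20) = 225
146·t² − 450·t + 301 = 0  ⇒  m = 225² − 146·301 = 6679
m = 6679 > 0,  v_rel·d = 225 > 0  ⇒  inside

inside=yes margin=6679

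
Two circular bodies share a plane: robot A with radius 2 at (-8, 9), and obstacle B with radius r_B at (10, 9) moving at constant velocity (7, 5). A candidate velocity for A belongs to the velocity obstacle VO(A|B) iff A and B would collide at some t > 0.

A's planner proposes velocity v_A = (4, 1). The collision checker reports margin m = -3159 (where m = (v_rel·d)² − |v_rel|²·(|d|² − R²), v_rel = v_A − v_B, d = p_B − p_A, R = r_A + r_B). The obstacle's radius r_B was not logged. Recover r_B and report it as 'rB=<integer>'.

m = -3159
d = (18, 0);  v_rel = (-3, -4),  |v_rel|² = 25
v_rel×d = (-3)·(0) − (-4)·(18) = 72
since m = R²·25 − 72²:  R² = (5184 + -3159) / 25 = 81
R = √81 = 9  ⇒  r_B = 9 − 2 = 7

rB=7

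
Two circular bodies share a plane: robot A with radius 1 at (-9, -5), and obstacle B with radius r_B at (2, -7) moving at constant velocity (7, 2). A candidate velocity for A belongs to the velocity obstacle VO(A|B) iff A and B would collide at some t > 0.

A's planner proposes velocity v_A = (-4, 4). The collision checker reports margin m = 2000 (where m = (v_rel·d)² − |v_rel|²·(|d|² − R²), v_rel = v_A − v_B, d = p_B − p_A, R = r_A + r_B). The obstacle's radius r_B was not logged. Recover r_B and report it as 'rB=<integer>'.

m = 2000
d = (11, -2);  v_rel = (-11, 2),  |v_rel|² = 125
v_rel×d = (-11)·(-2) − (2)·(11) = 0
since m = R²·125 − 0²:  R² = (0 + 2000) / 125 = 16
R = √16 = 4  ⇒  r_B = 4 − 1 = 3

rB=3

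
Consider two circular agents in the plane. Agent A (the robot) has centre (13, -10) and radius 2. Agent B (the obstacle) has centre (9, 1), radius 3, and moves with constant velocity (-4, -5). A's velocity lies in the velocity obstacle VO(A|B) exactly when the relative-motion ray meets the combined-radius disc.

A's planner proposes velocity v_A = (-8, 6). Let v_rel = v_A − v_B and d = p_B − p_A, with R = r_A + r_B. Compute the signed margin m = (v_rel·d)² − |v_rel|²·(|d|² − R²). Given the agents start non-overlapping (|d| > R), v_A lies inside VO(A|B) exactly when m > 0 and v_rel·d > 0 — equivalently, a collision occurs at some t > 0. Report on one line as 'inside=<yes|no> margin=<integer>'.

d = (-4, 11),  |d|² = 137;  R = 2+3 = 5,  c = 137−5² = 112
v_rel = (-4, 11),  |v_rel|² = 137;  v_rel·d = (-4)·(-4) + (11)·(11) = 137
137·t² − 274·t + 112 = 0  ⇒  m = 137² − 137·112 = 3425
m = 3425 > 0,  v_rel·d = 137 > 0  ⇒  inside

inside=yes margin=3425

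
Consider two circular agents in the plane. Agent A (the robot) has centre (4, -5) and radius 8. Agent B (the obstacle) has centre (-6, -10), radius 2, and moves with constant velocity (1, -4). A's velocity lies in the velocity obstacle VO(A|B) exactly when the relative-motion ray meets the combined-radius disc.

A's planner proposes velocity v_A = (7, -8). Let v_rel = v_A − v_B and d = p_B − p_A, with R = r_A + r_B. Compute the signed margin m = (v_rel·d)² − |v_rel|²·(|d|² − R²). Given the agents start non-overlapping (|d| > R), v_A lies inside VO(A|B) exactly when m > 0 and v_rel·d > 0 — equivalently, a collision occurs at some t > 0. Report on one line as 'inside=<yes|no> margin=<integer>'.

d = (-10, -5),  |d|² = 125;  R = 8+2 = 10,  c = 125−10² = 25
v_rel = (6, -4),  |v_rel|² = 52;  v_rel·d = (6)·(-10) + (-4)·(-5) = -40
52·t² + 80·t + 25 = 0  ⇒  m = (-40)² − 52·25 = 300
m = 300 > 0,  v_rel·d = -40 < 0  ⇒  outside

inside=no margin=300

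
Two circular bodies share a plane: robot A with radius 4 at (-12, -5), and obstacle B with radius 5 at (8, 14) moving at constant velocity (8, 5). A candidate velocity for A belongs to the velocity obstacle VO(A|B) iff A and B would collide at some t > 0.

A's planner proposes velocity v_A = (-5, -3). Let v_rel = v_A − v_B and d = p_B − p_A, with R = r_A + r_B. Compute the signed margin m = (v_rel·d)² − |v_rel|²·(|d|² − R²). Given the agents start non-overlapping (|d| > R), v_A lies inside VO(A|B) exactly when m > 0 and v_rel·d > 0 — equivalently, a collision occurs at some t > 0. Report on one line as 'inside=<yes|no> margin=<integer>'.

d = (20, 19),  |d|² = 761;  R = 4+5 = 9,  c = 761−9² = 680
v_rel = (-13, -8),  |v_rel|² = 233;  v_rel·d = (-13)·(20) + (-8)·(19) = -412
233·t² + 824·t + 680 = 0  ⇒  m = (-412)² − 233·680 = 11304
m = 11304 > 0,  v_rel·d = -412 < 0  ⇒  outside

inside=no margin=11304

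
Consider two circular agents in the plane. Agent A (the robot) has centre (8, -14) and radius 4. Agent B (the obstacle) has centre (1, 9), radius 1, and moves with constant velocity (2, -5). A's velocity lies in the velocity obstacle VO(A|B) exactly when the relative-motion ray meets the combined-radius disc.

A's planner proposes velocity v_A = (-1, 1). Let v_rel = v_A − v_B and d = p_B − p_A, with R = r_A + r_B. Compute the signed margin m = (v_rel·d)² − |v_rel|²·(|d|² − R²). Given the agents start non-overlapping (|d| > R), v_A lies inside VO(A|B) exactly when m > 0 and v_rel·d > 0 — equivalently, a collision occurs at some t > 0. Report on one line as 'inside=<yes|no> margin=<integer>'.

d = (-7, 23),  |d|² = 578;  R = 4+1 = 5,  c = 578−5² = 553
v_rel = (-3, 6),  |v_rel|² = 45;  v_rel·d = (-3)·(-7) + (6)·(23) = 159
45·t² − 318·t + 553 = 0  ⇒  m = 159² − 45·553 = 396
m = 396 > 0,  v_rel·d = 159 > 0  ⇒  inside

inside=yes margin=396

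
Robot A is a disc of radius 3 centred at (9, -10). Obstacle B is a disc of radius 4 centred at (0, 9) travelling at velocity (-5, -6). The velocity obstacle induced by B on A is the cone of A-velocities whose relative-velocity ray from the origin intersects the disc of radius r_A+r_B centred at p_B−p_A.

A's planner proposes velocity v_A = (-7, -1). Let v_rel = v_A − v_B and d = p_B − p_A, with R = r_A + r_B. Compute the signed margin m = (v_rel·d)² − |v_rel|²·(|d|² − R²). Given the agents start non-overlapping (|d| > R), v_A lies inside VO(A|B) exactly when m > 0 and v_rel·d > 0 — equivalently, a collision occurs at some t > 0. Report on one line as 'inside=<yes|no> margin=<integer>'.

d = (-9, 19),  |d|² = 442;  R = 3+4 = 7,  c = 442−7² = 393
v_rel = (-2, 5),  |v_rel|² = 29;  v_rel·d = (-2)·(-9) + (5)·(19) = 113
29·t² − 226·t + 393 = 0  ⇒  m = 113² − 29·393 = 1372
m = 1372 > 0,  v_rel·d = 113 > 0  ⇒  inside

inside=yes margin=1372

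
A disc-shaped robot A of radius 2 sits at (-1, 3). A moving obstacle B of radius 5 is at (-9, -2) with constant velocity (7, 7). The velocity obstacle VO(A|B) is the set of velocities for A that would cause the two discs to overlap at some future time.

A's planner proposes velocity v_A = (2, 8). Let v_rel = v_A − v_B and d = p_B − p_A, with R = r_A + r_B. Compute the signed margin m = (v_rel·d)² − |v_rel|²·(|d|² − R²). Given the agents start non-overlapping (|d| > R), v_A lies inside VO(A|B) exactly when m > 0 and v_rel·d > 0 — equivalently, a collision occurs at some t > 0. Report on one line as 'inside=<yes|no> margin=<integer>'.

d = (-8, -5),  |d|² = 89;  R = 2+5 = 7,  c = 89−7² = 40
v_rel = (-5, 1),  |v_rel|² = 26;  v_rel·d = (-5)·(-8) + (1)·(-5) = 35
26·t² − 70·t + 40 = 0  ⇒  m = 35² − 26·40 = 185
m = 185 > 0,  v_rel·d = 35 > 0  ⇒  inside

inside=yes margin=185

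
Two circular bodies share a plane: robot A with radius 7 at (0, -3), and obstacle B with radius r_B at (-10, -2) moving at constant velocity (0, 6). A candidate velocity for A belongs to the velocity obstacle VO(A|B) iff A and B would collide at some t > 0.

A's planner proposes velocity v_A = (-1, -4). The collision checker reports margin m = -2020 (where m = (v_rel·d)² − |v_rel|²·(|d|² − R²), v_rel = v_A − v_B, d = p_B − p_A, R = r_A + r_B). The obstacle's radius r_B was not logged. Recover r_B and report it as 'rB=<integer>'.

m = -2020
d = (-10, 1);  v_rel = (-1, -10),  |v_rel|² = 101
v_rel×d = (-1)·(1) − (-10)·(-10) = -101
since m = R²·101 − (-101)²:  R² = (10201 + -2020) / 101 = 81
R = √81 = 9  ⇒  r_B = 9 − 7 = 2

rB=2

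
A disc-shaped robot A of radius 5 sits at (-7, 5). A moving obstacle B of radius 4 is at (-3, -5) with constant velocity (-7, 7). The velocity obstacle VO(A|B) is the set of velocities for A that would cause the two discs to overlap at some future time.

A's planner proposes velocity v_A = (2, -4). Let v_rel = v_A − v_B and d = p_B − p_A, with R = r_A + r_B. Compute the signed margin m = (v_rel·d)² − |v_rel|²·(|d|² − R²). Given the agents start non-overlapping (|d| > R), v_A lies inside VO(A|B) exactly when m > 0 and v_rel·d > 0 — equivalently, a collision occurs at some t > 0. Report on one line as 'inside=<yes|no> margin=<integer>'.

d = (4, -10),  |d|² = 116;  R = 5+4 = 9,  c = 116−9² = 35
v_rel = (9, -11),  |v_rel|² = 202;  v_rel·d = (9)·(4) + (-11)·(-10) = 146
202·t² − 292·t + 35 = 0  ⇒  m = 146² − 202·35 = 14246
m = 14246 > 0,  v_rel·d = 146 > 0  ⇒  inside

inside=yes margin=14246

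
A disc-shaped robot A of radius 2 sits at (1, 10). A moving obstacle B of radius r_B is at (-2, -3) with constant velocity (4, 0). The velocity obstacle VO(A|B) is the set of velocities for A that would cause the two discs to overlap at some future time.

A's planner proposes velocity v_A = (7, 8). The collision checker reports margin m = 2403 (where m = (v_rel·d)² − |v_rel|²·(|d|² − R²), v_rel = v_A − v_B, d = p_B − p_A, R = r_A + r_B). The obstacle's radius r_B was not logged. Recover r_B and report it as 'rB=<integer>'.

m = 2403
d = (-3, -13);  v_rel = (3, 8),  |v_rel|² = 73
v_rel×d = (3)·(-13) − (8)·(-3) = -15
since m = R²·73 − (-15)²:  R² = (225 + 2403) / 73 = 36
R = √36 = 6  ⇒  r_B = 6 − 2 = 4

rB=4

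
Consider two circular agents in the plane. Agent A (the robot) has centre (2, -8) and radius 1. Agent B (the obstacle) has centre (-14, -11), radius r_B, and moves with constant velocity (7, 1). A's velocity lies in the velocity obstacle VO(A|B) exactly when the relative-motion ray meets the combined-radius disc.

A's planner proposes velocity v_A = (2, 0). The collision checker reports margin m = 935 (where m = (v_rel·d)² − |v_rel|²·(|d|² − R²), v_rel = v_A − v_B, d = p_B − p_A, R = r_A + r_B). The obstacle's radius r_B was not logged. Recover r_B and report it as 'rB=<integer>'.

m = 935
d = (-16, -3);  v_rel = (-5, -1),  |v_rel|² = 26
v_rel×d = (-5)·(-3) − (-1)·(-16) = -1
since m = R²·26 − (-1)²:  R² = (1 + 935) / 26 = 36
R = √36 = 6  ⇒  r_B = 6 − 1 = 5

rB=5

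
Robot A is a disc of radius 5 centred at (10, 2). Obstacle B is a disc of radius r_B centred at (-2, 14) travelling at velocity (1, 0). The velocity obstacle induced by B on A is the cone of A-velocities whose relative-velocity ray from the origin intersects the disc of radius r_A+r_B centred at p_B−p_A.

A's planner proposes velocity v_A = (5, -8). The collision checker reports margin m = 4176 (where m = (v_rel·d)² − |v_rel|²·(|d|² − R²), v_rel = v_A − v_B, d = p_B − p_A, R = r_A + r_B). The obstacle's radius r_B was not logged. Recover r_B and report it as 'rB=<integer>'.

m = 4176
d = (-12, 12);  v_rel = (4, -8),  |v_rel|² = 80
v_rel×d = (4)·(12) − (-8)·(-12) = -48
since m = R²·80 − (-48)²:  R² = (2304 + 4176) / 80 = 81
R = √81 = 9  ⇒  r_B = 9 − 5 = 4

rB=4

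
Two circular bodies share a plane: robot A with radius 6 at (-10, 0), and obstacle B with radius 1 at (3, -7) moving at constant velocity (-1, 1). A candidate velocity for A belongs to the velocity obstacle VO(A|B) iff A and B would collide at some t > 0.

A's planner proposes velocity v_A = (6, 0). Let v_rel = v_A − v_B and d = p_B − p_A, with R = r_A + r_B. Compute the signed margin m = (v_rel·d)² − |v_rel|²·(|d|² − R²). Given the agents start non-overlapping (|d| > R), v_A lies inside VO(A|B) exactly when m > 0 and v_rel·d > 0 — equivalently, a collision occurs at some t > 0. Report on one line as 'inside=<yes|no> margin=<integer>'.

d = (13, -7),  |d|² = 218;  R = 6+1 = 7,  c = 218−7² = 169
v_rel = (7, -1),  |v_rel|² = 50;  v_rel·d = (7)·(13) + (-1)·(-7) = 98
50·t² − 196·t + 169 = 0  ⇒  m = 98² − 50·169 = 1154
m = 1154 > 0,  v_rel·d = 98 > 0  ⇒  inside

inside=yes margin=1154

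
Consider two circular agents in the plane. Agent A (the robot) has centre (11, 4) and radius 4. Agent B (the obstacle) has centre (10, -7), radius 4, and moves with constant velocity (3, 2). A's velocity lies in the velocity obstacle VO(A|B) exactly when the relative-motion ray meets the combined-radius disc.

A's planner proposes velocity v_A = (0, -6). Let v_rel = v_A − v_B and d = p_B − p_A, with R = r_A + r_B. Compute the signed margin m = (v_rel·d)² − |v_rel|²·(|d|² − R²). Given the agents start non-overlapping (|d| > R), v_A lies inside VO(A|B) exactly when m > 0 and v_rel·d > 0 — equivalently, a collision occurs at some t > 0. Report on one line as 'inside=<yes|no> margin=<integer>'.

d = (-1, -11),  |d|² = 122;  R = 4+4 = 8,  c = 122−8² = 58
v_rel = (-3, -8),  |v_rel|² = 73;  v_rel·d = (-3)·(-1) + (-8)·(-11) = 91
73·t² − 182·t + 58 = 0  ⇒  m = 91² − 73·58 = 4047
m = 4047 > 0,  v_rel·d = 91 > 0  ⇒  inside

inside=yes margin=4047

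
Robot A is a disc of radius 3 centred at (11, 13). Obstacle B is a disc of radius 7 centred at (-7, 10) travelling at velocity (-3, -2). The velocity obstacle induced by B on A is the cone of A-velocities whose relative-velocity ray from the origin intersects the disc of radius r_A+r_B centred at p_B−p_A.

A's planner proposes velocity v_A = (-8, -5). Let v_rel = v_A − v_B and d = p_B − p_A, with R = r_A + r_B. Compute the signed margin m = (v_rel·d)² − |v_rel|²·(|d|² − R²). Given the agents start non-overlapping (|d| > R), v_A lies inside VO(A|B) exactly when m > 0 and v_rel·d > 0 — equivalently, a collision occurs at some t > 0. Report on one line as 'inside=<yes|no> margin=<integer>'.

d = (-18, -3),  |d|² = 333;  R = 3+7 = 10,  c = 333−10² = 233
v_rel = (-5, -3),  |v_rel|² = 34;  v_rel·d = (-5)·(-18) + (-3)·(-3) = 99
34·t² − 198·t + 233 = 0  ⇒  m = 99² − 34·233 = 1879
m = 1879 > 0,  v_rel·d = 99 > 0  ⇒  inside

inside=yes margin=1879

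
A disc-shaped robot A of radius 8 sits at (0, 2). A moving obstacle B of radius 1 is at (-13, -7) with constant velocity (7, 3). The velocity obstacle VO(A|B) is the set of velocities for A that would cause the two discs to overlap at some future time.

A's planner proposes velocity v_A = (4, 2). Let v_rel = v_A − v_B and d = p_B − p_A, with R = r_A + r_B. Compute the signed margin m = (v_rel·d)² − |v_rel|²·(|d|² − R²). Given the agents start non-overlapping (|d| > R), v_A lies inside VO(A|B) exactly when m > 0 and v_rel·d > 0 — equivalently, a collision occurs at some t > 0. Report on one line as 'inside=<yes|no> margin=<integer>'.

d = (-13, -9),  |d|² = 250;  R = 8+1 = 9,  c = 250−9² = 169
v_rel = (-3, -1),  |v_rel|² = 10;  v_rel·d = (-3)·(-13) + (-1)·(-9) = 48
10·t² − 96·t + 169 = 0  ⇒  m = 48² − 10·169 = 614
m = 614 > 0,  v_rel·d = 48 > 0  ⇒  inside

inside=yes margin=614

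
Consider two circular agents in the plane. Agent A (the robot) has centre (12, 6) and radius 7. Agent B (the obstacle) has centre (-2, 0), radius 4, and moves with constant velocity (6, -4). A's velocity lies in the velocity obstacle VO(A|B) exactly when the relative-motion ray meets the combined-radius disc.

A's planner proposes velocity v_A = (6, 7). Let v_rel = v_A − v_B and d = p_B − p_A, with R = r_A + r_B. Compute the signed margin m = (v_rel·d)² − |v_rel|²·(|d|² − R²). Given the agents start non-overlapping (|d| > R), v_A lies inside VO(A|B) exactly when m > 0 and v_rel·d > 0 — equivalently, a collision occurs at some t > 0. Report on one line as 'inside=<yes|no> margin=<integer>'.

d = (-14, -6),  |d|² = 232;  R = 7+4 = 11,  c = 232−11² = 111
v_rel = (0, 11),  |v_rel|² = 121;  v_rel·d = (0)·(-14) + (11)·(-6) = -66
121·t² + 132·t + 111 = 0  ⇒  m = (-66)² − 121·111 = -9075
m = -9075 < 0,  v_rel·d = -66 < 0  ⇒  outside

inside=no margin=-9075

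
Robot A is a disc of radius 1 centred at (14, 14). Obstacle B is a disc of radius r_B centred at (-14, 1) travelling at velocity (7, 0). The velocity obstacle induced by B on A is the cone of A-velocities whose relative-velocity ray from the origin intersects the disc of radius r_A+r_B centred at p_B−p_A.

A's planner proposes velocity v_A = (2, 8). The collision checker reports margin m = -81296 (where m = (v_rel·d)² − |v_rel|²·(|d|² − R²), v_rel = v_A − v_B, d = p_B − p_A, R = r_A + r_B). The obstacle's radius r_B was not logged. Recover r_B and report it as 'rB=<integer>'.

m = -81296
d = (-28, -13);  v_rel = (-5, 8),  |v_rel|² = 89
v_rel×d = (-5)·(-13) − (8)·(-28) = 289
since m = R²·89 − 289²:  R² = (83521 + -81296) / 89 = 25
R = √25 = 5  ⇒  r_B = 5 − 1 = 4

rB=4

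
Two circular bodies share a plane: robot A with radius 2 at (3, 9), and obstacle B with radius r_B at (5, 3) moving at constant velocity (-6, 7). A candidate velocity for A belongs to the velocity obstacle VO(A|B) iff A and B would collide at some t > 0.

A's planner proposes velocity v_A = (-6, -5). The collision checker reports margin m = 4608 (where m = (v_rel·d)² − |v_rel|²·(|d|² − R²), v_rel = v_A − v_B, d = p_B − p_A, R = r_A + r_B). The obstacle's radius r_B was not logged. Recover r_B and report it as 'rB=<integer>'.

m = 4608
d = (2, -6);  v_rel = (0, -12),  |v_rel|² = 144
v_rel×d = (0)·(-6) − (-12)·(2) = 24
since m = R²·144 − 24²:  R² = (576 + 4608) / 144 = 36
R = √36 = 6  ⇒  r_B = 6 − 2 = 4

rB=4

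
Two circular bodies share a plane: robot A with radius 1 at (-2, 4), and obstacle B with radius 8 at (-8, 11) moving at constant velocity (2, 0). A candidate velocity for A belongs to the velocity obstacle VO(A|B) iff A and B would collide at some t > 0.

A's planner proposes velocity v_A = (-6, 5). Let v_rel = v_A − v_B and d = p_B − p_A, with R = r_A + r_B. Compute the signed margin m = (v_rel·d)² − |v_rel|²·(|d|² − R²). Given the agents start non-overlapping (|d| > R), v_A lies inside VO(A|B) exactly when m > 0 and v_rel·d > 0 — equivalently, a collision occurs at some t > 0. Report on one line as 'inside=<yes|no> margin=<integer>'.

d = (-6, 7),  |d|² = 85;  R = 1+8 = 9,  c = 85−9² = 4
v_rel = (-8, 5),  |v_rel|² = 89;  v_rel·d = (-8)·(-6) + (5)·(7) = 83
89·t² − 166·t + 4 = 0  ⇒  m = 83² − 89·4 = 6533
m = 6533 > 0,  v_rel·d = 83 > 0  ⇒  inside

inside=yes margin=6533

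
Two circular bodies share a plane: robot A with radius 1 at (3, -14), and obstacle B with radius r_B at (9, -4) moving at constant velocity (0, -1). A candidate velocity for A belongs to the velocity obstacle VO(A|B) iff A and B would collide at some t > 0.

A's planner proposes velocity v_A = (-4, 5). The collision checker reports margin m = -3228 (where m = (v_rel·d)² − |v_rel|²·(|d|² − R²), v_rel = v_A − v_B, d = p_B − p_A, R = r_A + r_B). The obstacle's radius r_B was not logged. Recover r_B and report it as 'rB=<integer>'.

m = -3228
d = (6, 10);  v_rel = (-4, 6),  |v_rel|² = 52
v_rel×d = (-4)·(10) − (6)·(6) = -76
since m = R²·52 − (-76)²:  R² = (5776 + -3228) / 52 = 49
R = √49 = 7  ⇒  r_B = 7 − 1 = 6

rB=6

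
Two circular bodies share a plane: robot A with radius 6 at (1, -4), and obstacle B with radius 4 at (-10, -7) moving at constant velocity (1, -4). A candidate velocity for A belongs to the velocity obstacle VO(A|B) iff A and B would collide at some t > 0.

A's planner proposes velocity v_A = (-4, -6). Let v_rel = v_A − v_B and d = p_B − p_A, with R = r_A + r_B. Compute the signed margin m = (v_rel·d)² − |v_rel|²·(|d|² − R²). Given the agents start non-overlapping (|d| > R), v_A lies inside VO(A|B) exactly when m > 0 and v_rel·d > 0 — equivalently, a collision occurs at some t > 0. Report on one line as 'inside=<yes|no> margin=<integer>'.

d = (-11, -3),  |d|² = 130;  R = 6+4 = 10,  c = 130−10² = 30
v_rel = (-5, -2),  |v_rel|² = 29;  v_rel·d = (-5)·(-11) + (-2)·(-3) = 61
29·t² − 122·t + 30 = 0  ⇒  m = 61² − 29·30 = 2851
m = 2851 > 0,  v_rel·d = 61 > 0  ⇒  inside

inside=yes margin=2851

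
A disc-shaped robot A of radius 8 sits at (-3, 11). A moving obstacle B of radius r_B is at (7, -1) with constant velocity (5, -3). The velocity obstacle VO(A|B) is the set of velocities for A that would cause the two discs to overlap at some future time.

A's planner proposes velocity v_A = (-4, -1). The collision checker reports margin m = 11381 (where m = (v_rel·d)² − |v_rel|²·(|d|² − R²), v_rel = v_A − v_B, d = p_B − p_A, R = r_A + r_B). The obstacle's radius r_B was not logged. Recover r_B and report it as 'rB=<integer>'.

m = 11381
d = (10, -12);  v_rel = (-9, 2),  |v_rel|² = 85
v_rel×d = (-9)·(-12) − (2)·(10) = 88
since m = R²·85 − 88²:  R² = (7744 + 11381) / 85 = 225
R = √225 = 15  ⇒  r_B = 15 − 8 = 7

rB=7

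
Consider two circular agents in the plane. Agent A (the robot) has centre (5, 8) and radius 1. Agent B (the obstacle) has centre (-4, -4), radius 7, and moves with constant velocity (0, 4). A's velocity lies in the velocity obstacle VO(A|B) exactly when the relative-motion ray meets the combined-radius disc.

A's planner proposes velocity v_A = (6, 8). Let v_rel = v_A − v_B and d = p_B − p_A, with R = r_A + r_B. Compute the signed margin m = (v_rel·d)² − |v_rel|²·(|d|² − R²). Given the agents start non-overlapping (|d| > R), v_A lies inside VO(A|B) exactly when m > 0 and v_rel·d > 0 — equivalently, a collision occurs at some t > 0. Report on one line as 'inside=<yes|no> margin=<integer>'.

d = (-9, -12),  |d|² = 225;  R = 1+7 = 8,  c = 225−8² = 161
v_rel = (6, 4),  |v_rel|² = 52;  v_rel·d = (6)·(-9) + (4)·(-12) = -102
52·t² + 204·t + 161 = 0  ⇒  m = (-102)² − 52·161 = 2032
m = 2032 > 0,  v_rel·d = -102 < 0  ⇒  outside

inside=no margin=2032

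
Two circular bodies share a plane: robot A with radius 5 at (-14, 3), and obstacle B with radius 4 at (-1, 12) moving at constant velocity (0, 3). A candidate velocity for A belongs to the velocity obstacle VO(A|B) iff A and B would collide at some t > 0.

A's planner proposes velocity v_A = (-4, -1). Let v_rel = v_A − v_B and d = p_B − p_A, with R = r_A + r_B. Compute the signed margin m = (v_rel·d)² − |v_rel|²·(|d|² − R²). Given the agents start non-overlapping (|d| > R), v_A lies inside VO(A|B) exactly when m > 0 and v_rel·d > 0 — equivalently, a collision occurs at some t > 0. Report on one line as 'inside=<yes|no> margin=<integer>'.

d = (13, 9),  |d|² = 250;  R = 5+4 = 9,  c = 250−9² = 169
v_rel = (-4, -4),  |v_rel|² = 32;  v_rel·d = (-4)·(13) + (-4)·(9) = -88
32·t² + 176·t + 169 = 0  ⇒  m = (-88)² − 32·169 = 2336
m = 2336 > 0,  v_rel·d = -88 < 0  ⇒  outside

inside=no margin=2336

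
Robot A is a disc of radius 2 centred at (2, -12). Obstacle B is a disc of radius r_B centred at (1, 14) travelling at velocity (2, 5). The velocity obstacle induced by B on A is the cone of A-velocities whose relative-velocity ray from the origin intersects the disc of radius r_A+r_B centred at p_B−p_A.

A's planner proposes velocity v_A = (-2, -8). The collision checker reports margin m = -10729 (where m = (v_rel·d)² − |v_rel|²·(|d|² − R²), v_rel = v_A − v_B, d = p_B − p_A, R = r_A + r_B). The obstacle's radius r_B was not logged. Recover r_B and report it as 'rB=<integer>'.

m = -10729
d = (-1, 26);  v_rel = (-4, -13),  |v_rel|² = 185
v_rel×d = (-4)·(26) − (-13)·(-1) = -117
since m = R²·185 − (-117)²:  R² = (13689 + -10729) / 185 = 16
R = √16 = 4  ⇒  r_B = 4 − 2 = 2

rB=2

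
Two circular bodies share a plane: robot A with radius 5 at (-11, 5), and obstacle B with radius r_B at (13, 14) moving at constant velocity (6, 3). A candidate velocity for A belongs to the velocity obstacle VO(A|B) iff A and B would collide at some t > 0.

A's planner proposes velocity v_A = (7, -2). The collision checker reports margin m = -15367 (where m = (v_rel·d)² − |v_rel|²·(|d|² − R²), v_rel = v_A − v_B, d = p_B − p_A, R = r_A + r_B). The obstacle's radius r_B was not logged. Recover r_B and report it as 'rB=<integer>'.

m = -15367
d = (24, 9);  v_rel = (1, -5),  |v_rel|² = 26
v_rel×d = (1)·(9) − (-5)·(24) = 129
since m = R²·26 − 129²:  R² = (16641 + -15367) / 26 = 49
R = √49 = 7  ⇒  r_B = 7 − 5 = 2

rB=2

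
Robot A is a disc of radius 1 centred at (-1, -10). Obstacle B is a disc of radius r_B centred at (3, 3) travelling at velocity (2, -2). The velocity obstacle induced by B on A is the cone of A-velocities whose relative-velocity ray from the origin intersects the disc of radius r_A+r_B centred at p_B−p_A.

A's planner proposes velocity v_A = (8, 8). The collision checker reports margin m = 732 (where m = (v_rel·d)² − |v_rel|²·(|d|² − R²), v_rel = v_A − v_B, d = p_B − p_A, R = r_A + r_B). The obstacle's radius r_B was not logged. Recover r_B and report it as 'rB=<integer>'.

m = 732
d = (4, 13);  v_rel = (6, 10),  |v_rel|² = 136
v_rel×d = (6)·(13) − (10)·(4) = 38
since m = R²·136 − 38²:  R² = (1444 + 732) / 136 = 16
R = √16 = 4  ⇒  r_B = 4 − 1 = 3

rB=3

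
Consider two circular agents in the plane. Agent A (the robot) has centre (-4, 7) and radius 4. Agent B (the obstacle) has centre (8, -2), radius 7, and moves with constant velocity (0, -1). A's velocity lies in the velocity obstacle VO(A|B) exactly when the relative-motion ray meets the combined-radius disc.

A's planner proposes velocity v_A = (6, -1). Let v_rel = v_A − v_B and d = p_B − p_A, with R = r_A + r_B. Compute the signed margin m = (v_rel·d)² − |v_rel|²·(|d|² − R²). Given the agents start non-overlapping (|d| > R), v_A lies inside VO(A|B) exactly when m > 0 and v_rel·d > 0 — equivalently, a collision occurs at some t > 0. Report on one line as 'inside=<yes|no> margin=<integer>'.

d = (12, -9),  |d|² = 225;  R = 4+7 = 11,  c = 225−11² = 104
v_rel = (6, 0),  |v_rel|² = 36;  v_rel·d = (6)·(12) + (0)·(-9) = 72
36·t² − 144·t + 104 = 0  ⇒  m = 72² − 36·104 = 1440
m = 1440 > 0,  v_rel·d = 72 > 0  ⇒  inside

inside=yes margin=1440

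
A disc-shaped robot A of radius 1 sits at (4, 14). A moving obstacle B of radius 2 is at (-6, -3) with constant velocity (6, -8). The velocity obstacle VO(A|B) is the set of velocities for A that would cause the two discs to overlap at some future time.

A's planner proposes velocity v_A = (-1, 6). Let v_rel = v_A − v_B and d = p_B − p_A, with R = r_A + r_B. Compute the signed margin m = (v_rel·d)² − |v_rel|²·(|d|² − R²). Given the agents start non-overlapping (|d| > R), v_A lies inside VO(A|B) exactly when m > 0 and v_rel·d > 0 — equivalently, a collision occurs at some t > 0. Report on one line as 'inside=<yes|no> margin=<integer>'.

d = (-10, -17),  |d|² = 389;  R = 1+2 = 3,  c = 389−3² = 380
v_rel = (-7, 14),  |v_rel|² = 245;  v_rel·d = (-7)·(-10) + (14)·(-17) = -168
245·t² + 336·t + 380 = 0  ⇒  m = (-168)² − 245·380 = -64876
m = -64876 < 0,  v_rel·d = -168 < 0  ⇒  outside

inside=no margin=-64876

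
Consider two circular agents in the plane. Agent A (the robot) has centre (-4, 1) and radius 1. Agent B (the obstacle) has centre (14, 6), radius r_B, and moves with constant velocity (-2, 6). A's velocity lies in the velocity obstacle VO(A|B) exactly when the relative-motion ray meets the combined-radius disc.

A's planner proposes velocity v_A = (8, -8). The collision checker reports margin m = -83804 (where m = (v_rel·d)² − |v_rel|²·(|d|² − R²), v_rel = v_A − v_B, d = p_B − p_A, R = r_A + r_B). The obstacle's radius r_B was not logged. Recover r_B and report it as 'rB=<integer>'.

m = -83804
d = (18, 5);  v_rel = (10, -14),  |v_rel|² = 296
v_rel×d = (10)·(5) − (-14)·(18) = 302
since m = R²·296 − 302²:  R² = (91204 + -83804) / 296 = 25
R = √25 = 5  ⇒  r_B = 5 − 1 = 4

rB=4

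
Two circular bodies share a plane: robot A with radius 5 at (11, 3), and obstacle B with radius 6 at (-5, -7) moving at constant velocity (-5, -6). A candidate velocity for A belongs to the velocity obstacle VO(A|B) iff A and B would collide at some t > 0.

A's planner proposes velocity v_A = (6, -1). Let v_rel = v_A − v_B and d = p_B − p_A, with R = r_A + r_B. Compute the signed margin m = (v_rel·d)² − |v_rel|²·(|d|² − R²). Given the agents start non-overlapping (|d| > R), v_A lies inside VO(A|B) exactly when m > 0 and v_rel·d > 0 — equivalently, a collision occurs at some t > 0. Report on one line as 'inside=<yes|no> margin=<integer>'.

d = (-16, -10),  |d|² = 356;  R = 5+6 = 11,  c = 356−11² = 235
v_rel = (11, 5),  |v_rel|² = 146;  v_rel·d = (11)·(-16) + (5)·(-10) = -226
146·t² + 452·t + 235 = 0  ⇒  m = (-226)² − 146·235 = 16766
m = 16766 > 0,  v_rel·d = -226 < 0  ⇒  outside

inside=no margin=16766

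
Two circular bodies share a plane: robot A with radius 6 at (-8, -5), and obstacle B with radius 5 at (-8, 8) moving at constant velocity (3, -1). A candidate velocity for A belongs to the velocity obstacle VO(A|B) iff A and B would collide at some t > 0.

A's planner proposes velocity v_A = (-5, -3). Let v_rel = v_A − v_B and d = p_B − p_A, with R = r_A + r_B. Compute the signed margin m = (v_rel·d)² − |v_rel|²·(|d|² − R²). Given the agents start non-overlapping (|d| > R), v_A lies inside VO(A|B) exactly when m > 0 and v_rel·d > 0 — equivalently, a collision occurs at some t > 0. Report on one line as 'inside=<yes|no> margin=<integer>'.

d = (0, 13),  |d|² = 169;  R = 6+5 = 11,  c = 169−11² = 48
v_rel = (-8, -2),  |v_rel|² = 68;  v_rel·d = (-8)·(0) + (-2)·(13) = -26
68·t² + 52·t + 48 = 0  ⇒  m = (-26)² − 68·48 = -2588
m = -2588 < 0,  v_rel·d = -26 < 0  ⇒  outside

inside=no margin=-2588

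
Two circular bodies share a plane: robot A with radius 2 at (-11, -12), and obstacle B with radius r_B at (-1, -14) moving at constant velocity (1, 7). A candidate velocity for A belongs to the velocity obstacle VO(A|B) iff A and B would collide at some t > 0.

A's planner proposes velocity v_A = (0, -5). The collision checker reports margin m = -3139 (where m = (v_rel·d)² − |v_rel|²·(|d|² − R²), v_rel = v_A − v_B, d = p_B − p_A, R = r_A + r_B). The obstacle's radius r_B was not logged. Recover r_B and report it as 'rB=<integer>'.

m = -3139
d = (10, -2);  v_rel = (-1, -12),  |v_rel|² = 145
v_rel×d = (-1)·(-2) − (-12)·(10) = 122
since m = R²·145 − 122²:  R² = (14884 + -3139) / 145 = 81
R = √81 = 9  ⇒  r_B = 9 − 2 = 7

rB=7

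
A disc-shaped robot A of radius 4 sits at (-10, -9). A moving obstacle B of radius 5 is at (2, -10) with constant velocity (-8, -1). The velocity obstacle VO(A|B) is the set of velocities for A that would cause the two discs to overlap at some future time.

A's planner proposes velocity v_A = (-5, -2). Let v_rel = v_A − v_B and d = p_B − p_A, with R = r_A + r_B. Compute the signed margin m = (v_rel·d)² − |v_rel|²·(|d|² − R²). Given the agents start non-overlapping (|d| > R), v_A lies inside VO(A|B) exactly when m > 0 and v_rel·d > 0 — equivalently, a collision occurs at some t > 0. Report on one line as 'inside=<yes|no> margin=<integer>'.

d = (12, -1),  |d|² = 145;  R = 4+5 = 9,  c = 145−9² = 64
v_rel = (3, -1),  |v_rel|² = 10;  v_rel·d = (3)·(12) + (-1)·(-1) = 37
10·t² − 74·t + 64 = 0  ⇒  m = 37² − 10·64 = 729
m = 729 > 0,  v_rel·d = 37 > 0  ⇒  inside

inside=yes margin=729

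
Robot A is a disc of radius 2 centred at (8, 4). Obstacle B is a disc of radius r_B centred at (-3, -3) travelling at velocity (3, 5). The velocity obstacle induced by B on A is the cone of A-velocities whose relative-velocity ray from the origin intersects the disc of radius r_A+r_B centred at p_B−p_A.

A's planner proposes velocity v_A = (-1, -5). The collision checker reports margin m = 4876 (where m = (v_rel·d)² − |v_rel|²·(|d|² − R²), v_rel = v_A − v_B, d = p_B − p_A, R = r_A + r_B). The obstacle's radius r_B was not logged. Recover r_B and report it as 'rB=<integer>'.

m = 4876
d = (-11, -7);  v_rel = (-4, -10),  |v_rel|² = 116
v_rel×d = (-4)·(-7) − (-10)·(-11) = -82
since m = R²·116 − (-82)²:  R² = (6724 + 4876) / 116 = 100
R = √100 = 10  ⇒  r_B = 10 − 2 = 8

rB=8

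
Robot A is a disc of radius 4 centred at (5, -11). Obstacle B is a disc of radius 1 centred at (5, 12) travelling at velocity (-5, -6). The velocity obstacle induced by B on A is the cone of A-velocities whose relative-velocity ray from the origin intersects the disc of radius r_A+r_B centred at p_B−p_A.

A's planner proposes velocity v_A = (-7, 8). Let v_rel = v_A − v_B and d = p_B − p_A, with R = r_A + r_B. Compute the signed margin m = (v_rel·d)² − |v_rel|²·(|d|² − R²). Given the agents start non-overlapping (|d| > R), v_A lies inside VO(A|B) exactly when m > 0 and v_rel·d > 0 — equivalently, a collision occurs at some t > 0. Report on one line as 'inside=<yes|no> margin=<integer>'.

d = (0, 23),  |d|² = 529;  R = 4+1 = 5,  c = 529−5² = 504
v_rel = (-2, 14),  |v_rel|² = 200;  v_rel·d = (-2)·(0) + (14)·(23) = 322
200·t² − 644·t + 504 = 0  ⇒  m = 322² − 200·504 = 2884
m = 2884 > 0,  v_rel·d = 322 > 0  ⇒  inside

inside=yes margin=2884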